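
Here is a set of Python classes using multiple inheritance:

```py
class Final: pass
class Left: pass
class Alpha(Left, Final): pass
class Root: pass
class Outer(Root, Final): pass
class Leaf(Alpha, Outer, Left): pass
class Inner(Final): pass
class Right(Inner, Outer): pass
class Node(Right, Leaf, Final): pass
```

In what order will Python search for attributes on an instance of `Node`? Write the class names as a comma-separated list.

L[Node] = Node + merge(L[Right], L[Leaf], L[Final], [Right Leaf Final])
  take Right:  [Right Inner Outer Root Final object] + [Leaf Alpha Outer Left Root Final object] + [Final object] + [Right Leaf Final]
  take Inner:  [Inner Outer Root Final object] + [Leaf Alpha Outer Left Root Final object] + [Final object] + [Leaf Final]
  take Leaf:  [Outer Root Final object] + [Leaf Alpha Outer Left Root Final object] + [Final object] + [Leaf Final]
  take Alpha:  [Outer Root Final object] + [Alpha Outer Left Root Final object] + [Final object] + [Final]
  take Outer:  [Outer Root Final object] + [Outer Left Root Final object] + [Final object] + [Final]
  take Left:  [Root Final object] + [Left Root Final object] + [Final object] + [Final]
  take Root:  [Root Final object] + [Root Final object] + [Final object] + [Final]
  take Final:  [Final object] + [Final object] + [Final object] + [Final]
  take object:  [object] + [object] + [object]

Node, Right, Inner, Leaf, Alpha, Outer, Left, Root, Final, object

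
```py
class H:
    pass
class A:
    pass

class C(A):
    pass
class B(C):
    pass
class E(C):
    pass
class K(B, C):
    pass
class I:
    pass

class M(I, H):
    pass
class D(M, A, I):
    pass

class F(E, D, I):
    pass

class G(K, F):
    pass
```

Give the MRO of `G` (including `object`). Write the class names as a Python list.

[G, K, B, F, E, C, D, M, A, I, H, object]

L[G] = G + merge(L[K], L[F], [K F])
  take K:  [K B C A object] + [F E C D M A I H object] + [K F]
  take B:  [B C A object] + [F E C D M A I H object] + [F]
  take F:  [C A object] + [F E C D M A I H object] + [F]
  take E:  [C A object] + [E C D M A I H object]
  take C:  [C A object] + [C D M A I H object]
  take D:  [A object] + [D M A I H object]
  take M:  [A object] + [M A I H object]
  take A:  [A object] + [A I H object]
  take I:  [object] + [I H object]
  take H:  [object] + [H object]
  take object:  [object] + [object]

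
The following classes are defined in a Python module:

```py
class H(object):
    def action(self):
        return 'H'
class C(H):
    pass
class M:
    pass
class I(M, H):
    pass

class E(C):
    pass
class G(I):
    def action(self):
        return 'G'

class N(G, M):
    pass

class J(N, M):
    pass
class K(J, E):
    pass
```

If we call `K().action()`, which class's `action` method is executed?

L[K] = K + merge(L[J], L[E], [J E])
  take J:  [J N G I M H object] + [E C H object] + [J E]
  take N:  [N G I M H object] + [E C H object] + [E]
  take G:  [G I M H object] + [E C H object] + [E]
  take I:  [I M H object] + [E C H object] + [E]
  take M:  [M H object] + [E C H object] + [E]
  take E:  [H object] + [E C H object] + [E]
  take C:  [H object] + [C H object]
  take H:  [H object] + [H object]
  take object:  [object] + [object]
MRO: K J N G I M E C H object
action is defined in: G, H. First along the MRO is G.

G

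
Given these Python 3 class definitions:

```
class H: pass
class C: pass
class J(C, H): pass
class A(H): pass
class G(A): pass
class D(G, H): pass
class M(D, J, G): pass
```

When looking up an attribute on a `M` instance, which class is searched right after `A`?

L[M] = M + merge(L[D], L[J], L[G], [D J G])
  take D:  [D G A H object] + [J C H object] + [G A H object] + [D J G]
  take J:  [G A H object] + [J C H object] + [G A H object] + [J G]
  take G:  [G A H object] + [C H object] + [G A H object] + [G]
  take A:  [A H object] + [C H object] + [A H object]
  take C:  [H object] + [C H object] + [H object]
  take H:  [H object] + [H object] + [H object]
  take object:  [object] + [object] + [object]
MRO: M D J G A C H object
A is at position 4; next is C.

C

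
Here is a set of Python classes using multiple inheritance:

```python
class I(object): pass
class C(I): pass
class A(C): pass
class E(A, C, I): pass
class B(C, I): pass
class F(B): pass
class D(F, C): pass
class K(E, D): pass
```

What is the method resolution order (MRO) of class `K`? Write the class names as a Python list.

[K, E, A, D, F, B, C, I, object]

L[K] = K + merge(L[E], L[D], [E D])
  take E:  [E A C I object] + [D F B C I object] + [E D]
  take A:  [A C I object] + [D F B C I object] + [D]
  take D:  [C I object] + [D F B C I object] + [D]
  take F:  [C I object] + [F B C I object]
  take B:  [C I object] + [B C I object]
  take C:  [C I object] + [C I object]
  take I:  [I object] + [I object]
  take object:  [object] + [object]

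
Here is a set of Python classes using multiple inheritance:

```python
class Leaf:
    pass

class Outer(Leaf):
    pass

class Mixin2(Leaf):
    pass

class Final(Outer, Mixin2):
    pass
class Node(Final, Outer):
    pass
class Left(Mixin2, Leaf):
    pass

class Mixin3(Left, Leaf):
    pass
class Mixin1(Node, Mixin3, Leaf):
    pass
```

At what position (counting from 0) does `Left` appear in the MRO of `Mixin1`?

5

L[Mixin1] = Mixin1 + merge(L[Node], L[Mixin3], L[Leaf], [Node Mixin3 Leaf])
  take Node:  [Node Final Outer Mixin2 Leaf object] + [Mixin3 Left Mixin2 Leaf object] + [Leaf object] + [Node Mixin3 Leaf]
  take Final:  [Final Outer Mixin2 Leaf object] + [Mixin3 Left Mixin2 Leaf object] + [Leaf object] + [Mixin3 Leaf]
  take Outer:  [Outer Mixin2 Leaf object] + [Mixin3 Left Mixin2 Leaf object] + [Leaf object] + [Mixin3 Leaf]
  take Mixin3:  [Mixin2 Leaf object] + [Mixin3 Left Mixin2 Leaf object] + [Leaf object] + [Mixin3 Leaf]
  take Left:  [Mixin2 Leaf object] + [Left Mixin2 Leaf object] + [Leaf object] + [Leaf]
  take Mixin2:  [Mixin2 Leaf object] + [Mixin2 Leaf object] + [Leaf object] + [Leaf]
  take Leaf:  [Leaf object] + [Leaf object] + [Leaf object] + [Leaf]
  take object:  [object] + [object] + [object]
MRO: Mixin1 Node Final Outer Mixin3 Left Mixin2 Leaf object
Left sits at index 5.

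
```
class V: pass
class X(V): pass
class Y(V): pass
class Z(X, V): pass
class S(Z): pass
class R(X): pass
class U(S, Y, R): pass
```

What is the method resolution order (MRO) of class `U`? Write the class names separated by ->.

U -> S -> Z -> Y -> R -> X -> V -> object

L[U] = U + merge(L[S], L[Y], L[R], [S Y R])
  take S:  [S Z X V object] + [Y V object] + [R X V object] + [S Y R]
  take Z:  [Z X V object] + [Y V object] + [R X V object] + [Y R]
  take Y:  [X V object] + [Y V object] + [R X V object] + [Y R]
  take R:  [X V object] + [V object] + [R X V object] + [R]
  take X:  [X V object] + [V object] + [X V object]
  take V:  [V object] + [V object] + [V object]
  take object:  [object] + [object] + [object]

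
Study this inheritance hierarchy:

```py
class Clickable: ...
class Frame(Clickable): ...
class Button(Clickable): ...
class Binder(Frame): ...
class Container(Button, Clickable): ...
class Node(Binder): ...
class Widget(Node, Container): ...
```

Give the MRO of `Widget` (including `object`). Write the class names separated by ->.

Widget -> Node -> Binder -> Frame -> Container -> Button -> Clickable -> object

L[Widget] = Widget + merge(L[Node], L[Container], [Node Container])
  take Node:  [Node Binder Frame Clickable object] + [Container Button Clickable object] + [Node Container]
  take Binder:  [Binder Frame Clickable object] + [Container Button Clickable object] + [Container]
  take Frame:  [Frame Clickable object] + [Container Button Clickable object] + [Container]
  take Container:  [Clickable object] + [Container Button Clickable object] + [Container]
  take Button:  [Clickable object] + [Button Clickable object]
  take Clickable:  [Clickable object] + [Clickable object]
  take object:  [object] + [object]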